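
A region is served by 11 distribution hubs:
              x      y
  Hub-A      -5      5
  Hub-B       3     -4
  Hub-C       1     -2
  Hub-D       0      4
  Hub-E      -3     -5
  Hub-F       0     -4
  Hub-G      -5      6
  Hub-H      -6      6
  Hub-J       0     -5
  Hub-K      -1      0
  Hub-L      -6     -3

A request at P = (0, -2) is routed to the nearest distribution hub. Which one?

Hub-C

Since √ is increasing, it suffices to compare squared distances:
d²(P, Hub-A) = 25 + 49 = 74
d²(P, Hub-B) = 9 + 4 = 13
d²(P, Hub-C) = 1 + 0 = 1
d²(P, Hub-D) = 0 + 36 = 36
d²(P, Hub-E) = 9 + 9 = 18
d²(P, Hub-F) = 0 + 4 = 4
d²(P, Hub-G) = 25 + 64 = 89
d²(P, Hub-H) = 36 + 64 = 100
d²(P, Hub-J) = 0 + 9 = 9
d²(P, Hub-K) = 1 + 4 = 5
d²(P, Hub-L) = 36 + 1 = 37
Hub-C is nearest.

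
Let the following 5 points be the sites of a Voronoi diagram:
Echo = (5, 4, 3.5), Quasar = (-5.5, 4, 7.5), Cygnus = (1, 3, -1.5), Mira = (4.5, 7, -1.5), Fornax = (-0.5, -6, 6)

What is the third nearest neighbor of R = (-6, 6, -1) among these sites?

Compare squared distances (the ordering matches that of the actual distances):
d²(R, Echo) = (-6−5)² + (6−4)² + (-1−3.5)² = 121 + 4 + 20.25 = 145.25
d²(R, Quasar) = (-6−(-5.5))² + (6−4)² + (-1−7.5)² = 0.25 + 4 + 72.25 = 76.5
d²(R, Cygnus) = (-6−1)² + (6−3)² + (-1−(-1.5))² = 49 + 9 + 0.25 = 58.25
d²(R, Mira) = (-6−4.5)² + (6−7)² + (-1−(-1.5))² = 110.25 + 1 + 0.25 = 111.5
d²(R, Fornax) = (-6−(-0.5))² + (6−(-6))² + (-1−6)² = 30.25 + 144 + 49 = 223.25
Sorted ascending: Cygnus, Quasar, Mira, Echo, … — the third-nearest is Mira.

Mira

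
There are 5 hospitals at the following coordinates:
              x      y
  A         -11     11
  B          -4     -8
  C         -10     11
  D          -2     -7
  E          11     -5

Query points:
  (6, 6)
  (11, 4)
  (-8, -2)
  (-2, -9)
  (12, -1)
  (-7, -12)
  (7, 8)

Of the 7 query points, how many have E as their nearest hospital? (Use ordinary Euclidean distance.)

4

(6, 6) — d² to each: A:314, B:296, C:281, D:233, E:146 → nearest is E
(11, 4) — d² to each: A:533, B:369, C:490, D:290, E:81 → nearest is E
(-8, -2) — d² to each: A:178, B:52, C:173, D:61, E:370 → nearest is B
(-2, -9) — d² to each: A:481, B:5, C:464, D:4, E:185 → nearest is D
(12, -1) — d² to each: A:673, B:305, C:628, D:232, E:17 → nearest is E
(-7, -12) — d² to each: A:545, B:25, C:538, D:50, E:373 → nearest is B
(7, 8) — d² to each: A:333, B:377, C:298, D:306, E:185 → nearest is E
4 of the 7 points have E as nearest.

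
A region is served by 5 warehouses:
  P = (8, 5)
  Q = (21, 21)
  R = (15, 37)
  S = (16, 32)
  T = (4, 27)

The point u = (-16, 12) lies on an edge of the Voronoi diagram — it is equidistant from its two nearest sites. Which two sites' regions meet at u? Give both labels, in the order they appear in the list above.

P and T

Squared distances from u to each site:
|uP|² = (-16−8)² + (12−5)² = 576 + 49 = 625
|uQ|² = (-16−21)² + (12−21)² = 1369 + 81 = 1450
|uR|² = (-16−15)² + (12−37)² = 961 + 625 = 1586
|uS|² = (-16−16)² + (12−32)² = 1024 + 400 = 1424
|uT|² = (-16−4)² + (12−27)² = 400 + 225 = 625
u is equidistant from P and T (both at squared distance 625), and every other site is strictly farther — so u lies on the P–T Voronoi edge.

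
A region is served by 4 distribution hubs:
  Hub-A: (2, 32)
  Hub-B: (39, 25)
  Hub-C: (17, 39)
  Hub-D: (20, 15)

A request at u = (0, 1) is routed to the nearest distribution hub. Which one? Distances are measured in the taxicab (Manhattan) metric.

Hub-A

d(u, Hub-A) = |0−2| + |1−32| = 2 + 31 = 33
d(u, Hub-B) = |0−39| + |1−25| = 39 + 24 = 63
d(u, Hub-C) = |0−17| + |1−39| = 17 + 38 = 55
d(u, Hub-D) = |0−20| + |1−15| = 20 + 14 = 34
Hub-A is nearest.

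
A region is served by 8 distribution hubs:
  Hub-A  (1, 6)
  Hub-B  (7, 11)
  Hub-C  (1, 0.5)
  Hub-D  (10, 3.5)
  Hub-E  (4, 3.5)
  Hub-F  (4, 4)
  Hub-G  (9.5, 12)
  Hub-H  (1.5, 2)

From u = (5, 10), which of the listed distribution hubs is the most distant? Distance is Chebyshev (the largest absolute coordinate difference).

d(u, Hub-A) = max(4, 4) = 4
d(u, Hub-B) = max(2, 1) = 2
d(u, Hub-C) = max(4, 9.5) = 9.5
d(u, Hub-D) = max(5, 6.5) = 6.5
d(u, Hub-E) = max(1, 6.5) = 6.5
d(u, Hub-F) = max(1, 6) = 6
d(u, Hub-G) = max(4.5, 2) = 4.5
d(u, Hub-H) = max(3.5, 8) = 8
The largest is to Hub-C.

Hub-C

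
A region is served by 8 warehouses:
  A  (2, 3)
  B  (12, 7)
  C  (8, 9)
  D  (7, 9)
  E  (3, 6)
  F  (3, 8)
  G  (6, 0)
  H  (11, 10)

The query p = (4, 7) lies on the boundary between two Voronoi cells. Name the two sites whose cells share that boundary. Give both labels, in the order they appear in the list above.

E and F

Squared distances from p to each site:
|pA|² = 4 + 16 = 20
|pB|² = 64 + 0 = 64
|pC|² = 16 + 4 = 20
|pD|² = 9 + 4 = 13
|pE|² = 1 + 1 = 2
|pF|² = 1 + 1 = 2
|pG|² = 4 + 49 = 53
|pH|² = 49 + 9 = 58
p is equidistant from E and F (both at squared distance 2), and every other site is strictly farther — so p lies on the E–F Voronoi edge.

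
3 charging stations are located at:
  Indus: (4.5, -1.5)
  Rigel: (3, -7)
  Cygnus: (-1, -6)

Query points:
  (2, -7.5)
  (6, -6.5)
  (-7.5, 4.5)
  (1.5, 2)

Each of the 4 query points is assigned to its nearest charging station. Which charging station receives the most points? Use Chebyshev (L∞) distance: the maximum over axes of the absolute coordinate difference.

(2, -7.5) — d to each: Indus:6, Rigel:1, Cygnus:3 → nearest is Rigel
(6, -6.5) — d to each: Indus:5, Rigel:3, Cygnus:7 → nearest is Rigel
(-7.5, 4.5) — d to each: Indus:12, Rigel:11.5, Cygnus:10.5 → nearest is Cygnus
(1.5, 2) — d to each: Indus:3.5, Rigel:9, Cygnus:8 → nearest is Indus
Tally — Indus:1, Rigel:2, Cygnus:1. Rigel captures the most (2).

Rigel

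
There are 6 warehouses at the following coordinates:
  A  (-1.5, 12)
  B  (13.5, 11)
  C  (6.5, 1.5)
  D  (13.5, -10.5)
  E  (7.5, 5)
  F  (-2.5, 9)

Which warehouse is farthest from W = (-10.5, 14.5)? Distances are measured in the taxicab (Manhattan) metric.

d(W,A) = |-10.5−(-1.5)| + |14.5−12| = 9 + 2.5 = 11.5
d(W,B) = |-10.5−13.5| + |14.5−11| = 24 + 3.5 = 27.5
d(W,C) = |-10.5−6.5| + |14.5−1.5| = 17 + 13 = 30
d(W,D) = |-10.5−13.5| + |14.5−(-10.5)| = 24 + 25 = 49
d(W,E) = |-10.5−7.5| + |14.5−5| = 18 + 9.5 = 27.5
d(W,F) = |-10.5−(-2.5)| + |14.5−9| = 8 + 5.5 = 13.5
The largest is to D.

D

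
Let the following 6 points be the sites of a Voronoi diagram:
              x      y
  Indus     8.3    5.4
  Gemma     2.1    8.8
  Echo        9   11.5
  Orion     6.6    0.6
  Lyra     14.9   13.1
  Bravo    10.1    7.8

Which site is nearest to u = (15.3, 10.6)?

Compare squared distances (the ordering matches that of the actual distances):
d²(u, Indus) = (15.3−8.3)² + (10.6−5.4)² = 49 + 27.04 = 76.04
d²(u, Gemma) = (15.3−2.1)² + (10.6−8.8)² = 174.24 + 3.24 = 177.48
d²(u, Echo) = (15.3−9)² + (10.6−11.5)² = 39.69 + 0.81 = 40.5
d²(u, Orion) = (15.3−6.6)² + (10.6−0.6)² = 75.69 + 100 = 175.69
d²(u, Lyra) = (15.3−14.9)² + (10.6−13.1)² = 0.16 + 6.25 = 6.41
d²(u, Bravo) = (15.3−10.1)² + (10.6−7.8)² = 27.04 + 7.84 = 34.88
Minimum is at Lyra.

Lyra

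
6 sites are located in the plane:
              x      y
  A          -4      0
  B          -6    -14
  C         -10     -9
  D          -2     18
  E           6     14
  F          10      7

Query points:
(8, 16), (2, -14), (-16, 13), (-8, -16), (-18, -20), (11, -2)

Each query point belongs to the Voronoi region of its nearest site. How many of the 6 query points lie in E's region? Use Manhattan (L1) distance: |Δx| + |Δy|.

1

(8, 16) — d to each: A:28, B:44, C:43, D:12, E:4, F:11 → nearest is E
(2, -14) — d to each: A:20, B:8, C:17, D:36, E:32, F:29 → nearest is B
(-16, 13) — d to each: A:25, B:37, C:28, D:19, E:23, F:32 → nearest is D
(-8, -16) — d to each: A:20, B:4, C:9, D:40, E:44, F:41 → nearest is B
(-18, -20) — d to each: A:34, B:18, C:19, D:54, E:58, F:55 → nearest is B
(11, -2) — d to each: A:17, B:29, C:28, D:33, E:21, F:10 → nearest is F
1 of the 6 points has E as nearest.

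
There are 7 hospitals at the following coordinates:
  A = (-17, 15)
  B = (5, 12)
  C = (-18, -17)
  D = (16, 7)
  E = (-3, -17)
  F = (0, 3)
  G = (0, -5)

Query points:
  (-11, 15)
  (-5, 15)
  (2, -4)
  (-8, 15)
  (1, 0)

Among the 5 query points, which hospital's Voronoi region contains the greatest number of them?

(-11, 15) — d² to each: A:36, B:265, C:1073, D:793, E:1088, F:265, G:521 → nearest is A
(-5, 15) — d² to each: A:144, B:109, C:1193, D:505, E:1028, F:169, G:425 → nearest is B
(2, -4) — d² to each: A:722, B:265, C:569, D:317, E:194, F:53, G:5 → nearest is G
(-8, 15) — d² to each: A:81, B:178, C:1124, D:640, E:1049, F:208, G:464 → nearest is A
(1, 0) — d² to each: A:549, B:160, C:650, D:274, E:305, F:10, G:26 → nearest is F
Tally — A:2, B:1, F:1, G:1. A captures the most (2).

A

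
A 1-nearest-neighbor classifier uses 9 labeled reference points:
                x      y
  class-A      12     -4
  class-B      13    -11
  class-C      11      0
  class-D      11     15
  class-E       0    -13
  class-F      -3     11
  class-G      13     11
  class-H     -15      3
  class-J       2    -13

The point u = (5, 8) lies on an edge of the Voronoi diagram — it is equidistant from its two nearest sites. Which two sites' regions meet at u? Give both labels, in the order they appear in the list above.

Squared distances from u to each site:
d²(u, class-A) = 49 + 144 = 193
d²(u, class-B) = 64 + 361 = 425
d²(u, class-C) = 36 + 64 = 100
d²(u, class-D) = 36 + 49 = 85
d²(u, class-E) = 25 + 441 = 466
d²(u, class-F) = 64 + 9 = 73
d²(u, class-G) = 64 + 9 = 73
d²(u, class-H) = 400 + 25 = 425
d²(u, class-J) = 9 + 441 = 450
u is equidistant from class-F and class-G (both at squared distance 73), and every other site is strictly farther — so u lies on the class-F–class-G Voronoi edge.

class-F and class-G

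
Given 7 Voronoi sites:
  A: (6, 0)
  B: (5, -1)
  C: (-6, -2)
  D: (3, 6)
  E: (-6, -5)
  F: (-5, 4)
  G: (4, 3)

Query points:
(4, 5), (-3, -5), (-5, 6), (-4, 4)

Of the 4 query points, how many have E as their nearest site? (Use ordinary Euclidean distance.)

(4, 5) — d² to each: A:29, B:37, C:149, D:2, E:200, F:82, G:4 → nearest is D
(-3, -5) — d² to each: A:106, B:80, C:18, D:157, E:9, F:85, G:113 → nearest is E
(-5, 6) — d² to each: A:157, B:149, C:65, D:64, E:122, F:4, G:90 → nearest is F
(-4, 4) — d² to each: A:116, B:106, C:40, D:53, E:85, F:1, G:65 → nearest is F
1 of the 4 points has E as nearest.

1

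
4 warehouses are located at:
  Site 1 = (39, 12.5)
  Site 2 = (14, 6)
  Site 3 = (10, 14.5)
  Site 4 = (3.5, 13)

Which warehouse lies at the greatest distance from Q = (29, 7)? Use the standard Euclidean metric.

Site 4

Compare squared distances (the ordering matches that of the actual distances):
d²(Q, Site 1) = 100 + 30.25 = 130.25
d²(Q, Site 2) = 225 + 1 = 226
d²(Q, Site 3) = 361 + 56.25 = 417.25
d²(Q, Site 4) = 650.25 + 36 = 686.25
The largest is to Site 4.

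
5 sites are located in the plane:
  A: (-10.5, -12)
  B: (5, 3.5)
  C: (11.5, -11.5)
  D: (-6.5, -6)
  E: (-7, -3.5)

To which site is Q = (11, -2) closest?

B

Compare squared distances (the ordering matches that of the actual distances):
|QA|² = (11−(-10.5))² + (-2−(-12))² = 462.25 + 100 = 562.25
|QB|² = (11−5)² + (-2−3.5)² = 36 + 30.25 = 66.25
|QC|² = (11−11.5)² + (-2−(-11.5))² = 0.25 + 90.25 = 90.5
|QD|² = (11−(-6.5))² + (-2−(-6))² = 306.25 + 16 = 322.25
|QE|² = (11−(-7))² + (-2−(-3.5))² = 324 + 2.25 = 326.25
Minimum is at B.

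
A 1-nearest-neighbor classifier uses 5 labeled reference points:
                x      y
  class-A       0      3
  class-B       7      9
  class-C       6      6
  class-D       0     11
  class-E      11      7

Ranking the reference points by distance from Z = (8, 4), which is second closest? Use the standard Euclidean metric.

class-E

Since √ is increasing, it suffices to compare squared distances:
d²(Z, class-A) = (8−0)² + (4−3)² = 64 + 1 = 65
d²(Z, class-B) = (8−7)² + (4−9)² = 1 + 25 = 26
d²(Z, class-C) = (8−6)² + (4−6)² = 4 + 4 = 8
d²(Z, class-D) = (8−0)² + (4−11)² = 64 + 49 = 113
d²(Z, class-E) = (8−11)² + (4−7)² = 9 + 9 = 18
Sorted ascending: class-C, class-E, class-B, … — the second-nearest is class-E.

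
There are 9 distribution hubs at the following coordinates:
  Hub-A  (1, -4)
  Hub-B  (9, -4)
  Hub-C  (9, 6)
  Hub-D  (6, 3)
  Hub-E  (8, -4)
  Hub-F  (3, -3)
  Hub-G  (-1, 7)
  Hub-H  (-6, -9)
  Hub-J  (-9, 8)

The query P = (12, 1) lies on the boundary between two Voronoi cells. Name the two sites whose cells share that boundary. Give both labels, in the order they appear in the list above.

Squared distances from P to each site:
d²(P, Hub-A) = 121 + 25 = 146
d²(P, Hub-B) = 9 + 25 = 34
d²(P, Hub-C) = 9 + 25 = 34
d²(P, Hub-D) = 36 + 4 = 40
d²(P, Hub-E) = 16 + 25 = 41
d²(P, Hub-F) = 81 + 16 = 97
d²(P, Hub-G) = 169 + 36 = 205
d²(P, Hub-H) = 324 + 100 = 424
d²(P, Hub-J) = 441 + 49 = 490
P is equidistant from Hub-B and Hub-C (both at squared distance 34), and every other site is strictly farther — so P lies on the Hub-B–Hub-C Voronoi edge.

Hub-B and Hub-C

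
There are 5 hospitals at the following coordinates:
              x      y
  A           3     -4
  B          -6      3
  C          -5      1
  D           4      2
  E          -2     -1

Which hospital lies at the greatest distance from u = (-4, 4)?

A

Since √ is increasing, it suffices to compare squared distances:
|uA|² = (-4−3)² + (4−(-4))² = 49 + 64 = 113
|uB|² = (-4−(-6))² + (4−3)² = 4 + 1 = 5
|uC|² = (-4−(-5))² + (4−1)² = 1 + 9 = 10
|uD|² = (-4−4)² + (4−2)² = 64 + 4 = 68
|uE|² = (-4−(-2))² + (4−(-1))² = 4 + 25 = 29
The largest is to A.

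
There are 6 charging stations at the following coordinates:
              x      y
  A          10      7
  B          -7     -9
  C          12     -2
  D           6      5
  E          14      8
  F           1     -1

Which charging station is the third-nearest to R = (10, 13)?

D

Compare squared distances (the ordering matches that of the actual distances):
|RA|² = (10−10)² + (13−7)² = 0 + 36 = 36
|RB|² = (10−(-7))² + (13−(-9))² = 289 + 484 = 773
|RC|² = (10−12)² + (13−(-2))² = 4 + 225 = 229
|RD|² = (10−6)² + (13−5)² = 16 + 64 = 80
|RE|² = (10−14)² + (13−8)² = 16 + 25 = 41
|RF|² = (10−1)² + (13−(-1))² = 81 + 196 = 277
Sorted ascending: A, E, D, C, … — the third-nearest is D.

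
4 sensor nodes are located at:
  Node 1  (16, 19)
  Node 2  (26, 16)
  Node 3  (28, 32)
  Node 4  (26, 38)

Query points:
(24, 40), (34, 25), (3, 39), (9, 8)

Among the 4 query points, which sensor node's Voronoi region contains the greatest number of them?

Node 4

(24, 40) — d² to each: Node 1:505, Node 2:580, Node 3:80, Node 4:8 → nearest is Node 4
(34, 25) — d² to each: Node 1:360, Node 2:145, Node 3:85, Node 4:233 → nearest is Node 3
(3, 39) — d² to each: Node 1:569, Node 2:1058, Node 3:674, Node 4:530 → nearest is Node 4
(9, 8) — d² to each: Node 1:170, Node 2:353, Node 3:937, Node 4:1189 → nearest is Node 1
Tally — Node 1:1, Node 3:1, Node 4:2. Node 4 captures the most (2).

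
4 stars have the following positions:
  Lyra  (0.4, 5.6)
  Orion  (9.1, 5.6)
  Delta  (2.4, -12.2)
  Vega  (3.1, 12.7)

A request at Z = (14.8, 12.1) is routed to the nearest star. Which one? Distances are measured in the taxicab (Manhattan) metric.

d(Z, Lyra) = 14.4 + 6.5 = 20.9
d(Z, Orion) = 5.7 + 6.5 = 12.2
d(Z, Delta) = 12.4 + 24.3 = 36.7
d(Z, Vega) = 11.7 + 0.6 = 12.3
Orion is nearest.

Orion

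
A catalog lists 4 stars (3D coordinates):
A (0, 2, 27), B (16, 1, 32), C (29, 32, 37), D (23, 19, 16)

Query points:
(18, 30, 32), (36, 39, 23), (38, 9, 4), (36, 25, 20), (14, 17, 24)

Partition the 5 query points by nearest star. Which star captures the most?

D

(18, 30, 32) — d² to each: A:1133, B:845, C:150, D:402 → nearest is C
(36, 39, 23) — d² to each: A:2681, B:1925, C:294, D:618 → nearest is C
(38, 9, 4) — d² to each: A:2022, B:1332, C:1699, D:469 → nearest is D
(36, 25, 20) — d² to each: A:1874, B:1120, C:387, D:221 → nearest is D
(14, 17, 24) — d² to each: A:430, B:324, C:619, D:149 → nearest is D
Tally — C:2, D:3. D captures the most (3).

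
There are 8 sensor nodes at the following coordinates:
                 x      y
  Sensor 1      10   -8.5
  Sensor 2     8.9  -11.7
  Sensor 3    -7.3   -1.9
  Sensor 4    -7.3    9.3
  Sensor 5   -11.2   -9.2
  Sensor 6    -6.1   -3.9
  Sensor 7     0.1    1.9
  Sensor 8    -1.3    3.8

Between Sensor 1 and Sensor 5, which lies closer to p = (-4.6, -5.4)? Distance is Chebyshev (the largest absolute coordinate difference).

d(p, Sensor 1) = max(14.6, 3.1) = 14.6
d(p, Sensor 5) = max(6.6, 3.8) = 6.6
14.6 > 6.6, so Sensor 5 is closer.

Sensor 5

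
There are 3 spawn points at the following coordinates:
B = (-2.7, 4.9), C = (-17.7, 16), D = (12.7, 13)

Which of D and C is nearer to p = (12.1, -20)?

D

Compare squared distances:
|pD|² = (12.1−12.7)² + (-20−13)² = 0.36 + 1089 = 1089.36
|pC|² = (12.1−(-17.7))² + (-20−16)² = 888.04 + 1296 = 2184.04
1089.36 < 2184.04, so D is closer.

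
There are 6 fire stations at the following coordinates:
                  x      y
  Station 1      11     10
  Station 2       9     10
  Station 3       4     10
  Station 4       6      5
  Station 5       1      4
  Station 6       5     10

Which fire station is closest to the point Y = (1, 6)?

Station 5

Compare squared distances (the ordering matches that of the actual distances):
d²(Y, Station 1) = (1−11)² + (6−10)² = 100 + 16 = 116
d²(Y, Station 2) = (1−9)² + (6−10)² = 64 + 16 = 80
d²(Y, Station 3) = (1−4)² + (6−10)² = 9 + 16 = 25
d²(Y, Station 4) = (1−6)² + (6−5)² = 25 + 1 = 26
d²(Y, Station 5) = (1−1)² + (6−4)² = 0 + 4 = 4
d²(Y, Station 6) = (1−5)² + (6−10)² = 16 + 16 = 32
The smallest is to Station 5, so Y lies in the Voronoi region of Station 5.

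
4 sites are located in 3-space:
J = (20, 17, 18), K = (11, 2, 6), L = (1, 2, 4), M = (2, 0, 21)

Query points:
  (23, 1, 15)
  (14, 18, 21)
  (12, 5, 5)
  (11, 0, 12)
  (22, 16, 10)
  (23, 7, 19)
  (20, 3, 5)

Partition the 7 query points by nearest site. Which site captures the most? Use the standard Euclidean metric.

K

(23, 1, 15) — d² to each: J:274, K:226, L:606, M:478 → nearest is K
(14, 18, 21) — d² to each: J:46, K:490, L:714, M:468 → nearest is J
(12, 5, 5) — d² to each: J:377, K:11, L:131, M:381 → nearest is K
(11, 0, 12) — d² to each: J:406, K:40, L:168, M:162 → nearest is K
(22, 16, 10) — d² to each: J:69, K:333, L:673, M:777 → nearest is J
(23, 7, 19) — d² to each: J:110, K:338, L:734, M:494 → nearest is J
(20, 3, 5) — d² to each: J:365, K:83, L:363, M:589 → nearest is K
Tally — J:3, K:4. K captures the most (4).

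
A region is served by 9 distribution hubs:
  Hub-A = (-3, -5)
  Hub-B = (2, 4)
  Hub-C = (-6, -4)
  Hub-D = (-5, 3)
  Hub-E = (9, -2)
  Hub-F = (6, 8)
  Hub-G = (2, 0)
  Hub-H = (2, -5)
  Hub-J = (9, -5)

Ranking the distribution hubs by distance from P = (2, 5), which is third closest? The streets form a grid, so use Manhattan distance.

d(P, Hub-A) = 5 + 10 = 15
d(P, Hub-B) = 0 + 1 = 1
d(P, Hub-C) = 8 + 9 = 17
d(P, Hub-D) = 7 + 2 = 9
d(P, Hub-E) = 7 + 7 = 14
d(P, Hub-F) = 4 + 3 = 7
d(P, Hub-G) = 0 + 5 = 5
d(P, Hub-H) = 0 + 10 = 10
d(P, Hub-J) = 7 + 10 = 17
Sorted ascending: Hub-B, Hub-G, Hub-F, Hub-D, … — the third-nearest is Hub-F.

Hub-F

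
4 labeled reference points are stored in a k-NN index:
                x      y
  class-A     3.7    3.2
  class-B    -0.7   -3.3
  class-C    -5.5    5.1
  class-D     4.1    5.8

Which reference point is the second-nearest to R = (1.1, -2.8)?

class-A

Compare squared distances (the ordering matches that of the actual distances):
d²(R, class-A) = 6.76 + 36 = 42.76
d²(R, class-B) = 3.24 + 0.25 = 3.49
d²(R, class-C) = 43.56 + 62.41 = 105.97
d²(R, class-D) = 9 + 73.96 = 82.96
Sorted ascending: class-B, class-A, class-D, … — the second-nearest is class-A.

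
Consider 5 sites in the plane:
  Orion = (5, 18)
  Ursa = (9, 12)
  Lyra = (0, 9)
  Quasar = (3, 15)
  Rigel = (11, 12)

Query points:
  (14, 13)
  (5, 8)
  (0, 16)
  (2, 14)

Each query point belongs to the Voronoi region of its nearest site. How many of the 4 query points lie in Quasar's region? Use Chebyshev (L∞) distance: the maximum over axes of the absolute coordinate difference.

2

(14, 13) — d to each: Orion:9, Ursa:5, Lyra:14, Quasar:11, Rigel:3 → nearest is Rigel
(5, 8) — d to each: Orion:10, Ursa:4, Lyra:5, Quasar:7, Rigel:6 → nearest is Ursa
(0, 16) — d to each: Orion:5, Ursa:9, Lyra:7, Quasar:3, Rigel:11 → nearest is Quasar
(2, 14) — d to each: Orion:4, Ursa:7, Lyra:5, Quasar:1, Rigel:9 → nearest is Quasar
2 of the 4 points have Quasar as nearest.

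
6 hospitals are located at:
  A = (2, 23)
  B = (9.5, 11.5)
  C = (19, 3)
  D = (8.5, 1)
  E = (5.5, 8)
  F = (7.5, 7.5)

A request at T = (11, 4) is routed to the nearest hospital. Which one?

Compare squared distances (the ordering matches that of the actual distances):
|TA|² = 81 + 361 = 442
|TB|² = 2.25 + 56.25 = 58.5
|TC|² = 64 + 1 = 65
|TD|² = 6.25 + 9 = 15.25
|TE|² = 30.25 + 16 = 46.25
|TF|² = 12.25 + 12.25 = 24.5
The smallest is to D, so T lies in the Voronoi region of D.

D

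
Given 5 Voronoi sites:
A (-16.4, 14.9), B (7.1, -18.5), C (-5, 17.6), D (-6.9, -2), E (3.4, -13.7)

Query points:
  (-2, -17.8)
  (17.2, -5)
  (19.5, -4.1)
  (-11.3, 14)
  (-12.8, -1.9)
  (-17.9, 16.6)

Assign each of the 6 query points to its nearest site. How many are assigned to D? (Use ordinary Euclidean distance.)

(-2, -17.8) — d² to each: A:1276.65, B:83.3, C:1262.16, D:273.65, E:45.97 → nearest is E
(17.2, -5) — d² to each: A:1524.97, B:284.26, C:1003.6, D:589.81, E:266.13 → nearest is E
(19.5, -4.1) — d² to each: A:1649.81, B:361.12, C:1071.14, D:701.37, E:351.37 → nearest is E
(-11.3, 14) — d² to each: A:26.82, B:1394.81, C:52.65, D:275.36, E:983.38 → nearest is A
(-12.8, -1.9) — d² to each: A:295.2, B:671.57, C:441.09, D:34.82, E:401.68 → nearest is D
(-17.9, 16.6) — d² to each: A:5.14, B:1857.01, C:167.41, D:466.96, E:1371.78 → nearest is A
1 of the 6 points has D as nearest.

1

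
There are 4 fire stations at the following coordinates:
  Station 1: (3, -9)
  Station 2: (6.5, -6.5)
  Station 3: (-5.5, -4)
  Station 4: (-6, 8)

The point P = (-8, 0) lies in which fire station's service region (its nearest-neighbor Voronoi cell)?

Since √ is increasing, it suffices to compare squared distances:
d²(P, Station 1) = (-8−3)² + (0−(-9))² = 121 + 81 = 202
d²(P, Station 2) = (-8−6.5)² + (0−(-6.5))² = 210.25 + 42.25 = 252.5
d²(P, Station 3) = (-8−(-5.5))² + (0−(-4))² = 6.25 + 16 = 22.25
d²(P, Station 4) = (-8−(-6))² + (0−8)² = 4 + 64 = 68
Station 3 is nearest.

Station 3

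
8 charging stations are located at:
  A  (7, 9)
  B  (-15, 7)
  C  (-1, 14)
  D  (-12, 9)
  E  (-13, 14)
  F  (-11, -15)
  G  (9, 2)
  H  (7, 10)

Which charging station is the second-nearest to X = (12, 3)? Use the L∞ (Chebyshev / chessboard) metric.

d(X,A) = max(5, 6) = 6
d(X,B) = max(27, 4) = 27
d(X,C) = max(13, 11) = 13
d(X,D) = max(24, 6) = 24
d(X,E) = max(25, 11) = 25
d(X,F) = max(23, 18) = 23
d(X,G) = max(3, 1) = 3
d(X,H) = max(5, 7) = 7
Sorted ascending: G, A, H, … — the second-nearest is A.

A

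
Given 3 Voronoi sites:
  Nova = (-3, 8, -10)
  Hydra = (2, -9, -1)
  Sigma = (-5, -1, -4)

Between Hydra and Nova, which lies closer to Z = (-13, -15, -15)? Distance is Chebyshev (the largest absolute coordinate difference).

Hydra

d(Z, Hydra) = max(15, 6, 14) = 15
d(Z, Nova) = max(10, 23, 5) = 23
15 < 23, so Hydra is closer.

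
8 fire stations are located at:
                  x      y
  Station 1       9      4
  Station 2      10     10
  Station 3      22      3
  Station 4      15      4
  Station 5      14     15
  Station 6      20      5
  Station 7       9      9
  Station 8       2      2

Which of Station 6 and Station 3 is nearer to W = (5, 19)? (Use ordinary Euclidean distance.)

Station 6

Compare squared distances:
d²(W, Station 6) = (5−20)² + (19−5)² = 225 + 196 = 421
d²(W, Station 3) = (5−22)² + (19−3)² = 289 + 256 = 545
421 < 545, so Station 6 is closer.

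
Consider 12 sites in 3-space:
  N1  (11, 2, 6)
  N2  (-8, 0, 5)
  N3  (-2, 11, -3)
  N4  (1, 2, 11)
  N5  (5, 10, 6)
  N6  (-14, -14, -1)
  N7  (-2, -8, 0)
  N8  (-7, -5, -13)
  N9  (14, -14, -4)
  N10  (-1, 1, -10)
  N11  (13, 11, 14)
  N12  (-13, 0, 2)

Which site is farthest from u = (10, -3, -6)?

N6

Squared Euclidean distances:
|uN1|² = 1 + 25 + 144 = 170
|uN2|² = 324 + 9 + 121 = 454
|uN3|² = 144 + 196 + 9 = 349
|uN4|² = 81 + 25 + 289 = 395
|uN5|² = 25 + 169 + 144 = 338
|uN6|² = 576 + 121 + 25 = 722
|uN7|² = 144 + 25 + 36 = 205
|uN8|² = 289 + 4 + 49 = 342
|uN9|² = 16 + 121 + 4 = 141
d²(u, N10) = 121 + 16 + 16 = 153
d²(u, N11) = 9 + 196 + 400 = 605
d²(u, N12) = 529 + 9 + 64 = 602
The largest is to N6.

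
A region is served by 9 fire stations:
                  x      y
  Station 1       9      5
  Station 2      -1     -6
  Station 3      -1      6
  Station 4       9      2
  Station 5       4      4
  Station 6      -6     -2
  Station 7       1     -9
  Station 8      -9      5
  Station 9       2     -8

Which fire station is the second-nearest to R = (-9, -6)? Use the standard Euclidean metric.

Since √ is increasing, it suffices to compare squared distances:
d²(R, Station 1) = 324 + 121 = 445
d²(R, Station 2) = 64 + 0 = 64
d²(R, Station 3) = 64 + 144 = 208
d²(R, Station 4) = 324 + 64 = 388
d²(R, Station 5) = 169 + 100 = 269
d²(R, Station 6) = 9 + 16 = 25
d²(R, Station 7) = 100 + 9 = 109
d²(R, Station 8) = 0 + 121 = 121
d²(R, Station 9) = 121 + 4 = 125
Sorted ascending: Station 6, Station 2, Station 7, … — the second-nearest is Station 2.

Station 2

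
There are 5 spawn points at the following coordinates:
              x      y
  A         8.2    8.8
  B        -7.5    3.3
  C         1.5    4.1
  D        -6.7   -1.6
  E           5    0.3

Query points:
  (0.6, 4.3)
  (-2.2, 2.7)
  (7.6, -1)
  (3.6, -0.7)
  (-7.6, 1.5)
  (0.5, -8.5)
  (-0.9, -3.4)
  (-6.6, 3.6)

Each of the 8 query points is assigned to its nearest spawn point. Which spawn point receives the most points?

E

(0.6, 4.3) — d² to each: A:78.01, B:66.61, C:0.85, D:88.1, E:35.36 → nearest is C
(-2.2, 2.7) — d² to each: A:145.37, B:28.45, C:15.65, D:38.74, E:57.6 → nearest is C
(7.6, -1) — d² to each: A:96.4, B:246.5, C:63.22, D:204.85, E:8.45 → nearest is E
(3.6, -0.7) — d² to each: A:111.41, B:139.21, C:27.45, D:106.9, E:2.96 → nearest is E
(-7.6, 1.5) — d² to each: A:302.93, B:3.25, C:89.57, D:10.42, E:160.2 → nearest is B
(0.5, -8.5) — d² to each: A:358.58, B:203.24, C:159.76, D:99.45, E:97.69 → nearest is E
(-0.9, -3.4) — d² to each: A:231.65, B:88.45, C:62.01, D:36.88, E:48.5 → nearest is D
(-6.6, 3.6) — d² to each: A:246.08, B:0.9, C:65.86, D:27.05, E:145.45 → nearest is B
Tally — B:2, C:2, D:1, E:3. E captures the most (3).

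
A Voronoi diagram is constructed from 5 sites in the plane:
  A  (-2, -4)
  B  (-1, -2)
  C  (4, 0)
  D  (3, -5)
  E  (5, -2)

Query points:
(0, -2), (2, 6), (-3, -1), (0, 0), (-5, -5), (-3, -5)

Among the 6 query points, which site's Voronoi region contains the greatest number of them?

(0, -2) — d² to each: A:8, B:1, C:20, D:18, E:25 → nearest is B
(2, 6) — d² to each: A:116, B:73, C:40, D:122, E:73 → nearest is C
(-3, -1) — d² to each: A:10, B:5, C:50, D:52, E:65 → nearest is B
(0, 0) — d² to each: A:20, B:5, C:16, D:34, E:29 → nearest is B
(-5, -5) — d² to each: A:10, B:25, C:106, D:64, E:109 → nearest is A
(-3, -5) — d² to each: A:2, B:13, C:74, D:36, E:73 → nearest is A
Tally — A:2, B:3, C:1. B captures the most (3).

B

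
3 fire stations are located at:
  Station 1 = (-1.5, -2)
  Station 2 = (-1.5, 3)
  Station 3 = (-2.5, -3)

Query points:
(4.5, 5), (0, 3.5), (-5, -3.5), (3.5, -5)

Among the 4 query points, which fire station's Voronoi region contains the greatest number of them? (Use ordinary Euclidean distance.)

Station 2

(4.5, 5) — d² to each: Station 1:85, Station 2:40, Station 3:113 → nearest is Station 2
(0, 3.5) — d² to each: Station 1:32.5, Station 2:2.5, Station 3:48.5 → nearest is Station 2
(-5, -3.5) — d² to each: Station 1:14.5, Station 2:54.5, Station 3:6.5 → nearest is Station 3
(3.5, -5) — d² to each: Station 1:34, Station 2:89, Station 3:40 → nearest is Station 1
Tally — Station 1:1, Station 2:2, Station 3:1. Station 2 captures the most (2).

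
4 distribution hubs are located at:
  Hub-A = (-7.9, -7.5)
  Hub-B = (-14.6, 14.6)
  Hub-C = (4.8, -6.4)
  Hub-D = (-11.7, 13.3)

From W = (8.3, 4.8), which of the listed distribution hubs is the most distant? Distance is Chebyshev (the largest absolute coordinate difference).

d(W, Hub-A) = max(16.2, 12.3) = 16.2
d(W, Hub-B) = max(22.9, 9.8) = 22.9
d(W, Hub-C) = max(3.5, 11.2) = 11.2
d(W, Hub-D) = max(20, 8.5) = 20
The largest is to Hub-B.

Hub-B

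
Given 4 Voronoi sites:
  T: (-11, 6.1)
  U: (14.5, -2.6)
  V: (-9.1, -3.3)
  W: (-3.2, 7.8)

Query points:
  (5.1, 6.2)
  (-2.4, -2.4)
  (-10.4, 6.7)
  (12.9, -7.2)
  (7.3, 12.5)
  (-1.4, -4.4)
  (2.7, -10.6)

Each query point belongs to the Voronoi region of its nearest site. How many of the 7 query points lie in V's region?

3

(5.1, 6.2) — d² to each: T:259.22, U:165.8, V:291.89, W:71.45 → nearest is W
(-2.4, -2.4) — d² to each: T:146.21, U:285.65, V:45.7, W:104.68 → nearest is V
(-10.4, 6.7) — d² to each: T:0.72, U:706.5, V:101.69, W:53.05 → nearest is T
(12.9, -7.2) — d² to each: T:748.1, U:23.72, V:499.21, W:484.21 → nearest is U
(7.3, 12.5) — d² to each: T:375.85, U:279.85, V:518.6, W:132.34 → nearest is W
(-1.4, -4.4) — d² to each: T:202.41, U:256.05, V:60.5, W:152.08 → nearest is V
(2.7, -10.6) — d² to each: T:466.58, U:203.24, V:192.53, W:373.37 → nearest is V
3 of the 7 points have V as nearest.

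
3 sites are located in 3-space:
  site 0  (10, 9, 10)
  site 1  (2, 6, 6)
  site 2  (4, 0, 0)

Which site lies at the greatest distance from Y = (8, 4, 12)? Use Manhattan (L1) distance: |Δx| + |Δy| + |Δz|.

d(Y, site 0) = |8−10| + |4−9| + |12−10| = 2 + 5 + 2 = 9
d(Y, site 1) = |8−2| + |4−6| + |12−6| = 6 + 2 + 6 = 14
d(Y, site 2) = |8−4| + |4−0| + |12−0| = 4 + 4 + 12 = 20
The largest is to site 2.

site 2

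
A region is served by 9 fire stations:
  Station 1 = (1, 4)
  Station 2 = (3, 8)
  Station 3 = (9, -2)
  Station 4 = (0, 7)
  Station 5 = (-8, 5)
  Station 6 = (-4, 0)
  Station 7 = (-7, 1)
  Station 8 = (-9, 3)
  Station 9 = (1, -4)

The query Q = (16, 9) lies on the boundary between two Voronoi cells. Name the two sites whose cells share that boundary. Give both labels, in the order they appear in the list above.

Squared distances from Q to each site:
d²(Q, Station 1) = 225 + 25 = 250
d²(Q, Station 2) = 169 + 1 = 170
d²(Q, Station 3) = 49 + 121 = 170
d²(Q, Station 4) = 256 + 4 = 260
d²(Q, Station 5) = 576 + 16 = 592
d²(Q, Station 6) = 400 + 81 = 481
d²(Q, Station 7) = 529 + 64 = 593
d²(Q, Station 8) = 625 + 36 = 661
d²(Q, Station 9) = 225 + 169 = 394
Q is equidistant from Station 2 and Station 3 (both at squared distance 170), and every other site is strictly farther — so Q lies on the Station 2–Station 3 Voronoi edge.

Station 2 and Station 3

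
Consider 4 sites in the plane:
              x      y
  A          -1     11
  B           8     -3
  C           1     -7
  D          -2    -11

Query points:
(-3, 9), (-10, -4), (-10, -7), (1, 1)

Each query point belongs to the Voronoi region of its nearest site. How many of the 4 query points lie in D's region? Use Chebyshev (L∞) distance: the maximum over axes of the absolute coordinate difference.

(-3, 9) — d to each: A:2, B:12, C:16, D:20 → nearest is A
(-10, -4) — d to each: A:15, B:18, C:11, D:8 → nearest is D
(-10, -7) — d to each: A:18, B:18, C:11, D:8 → nearest is D
(1, 1) — d to each: A:10, B:7, C:8, D:12 → nearest is B
2 of the 4 points have D as nearest.

2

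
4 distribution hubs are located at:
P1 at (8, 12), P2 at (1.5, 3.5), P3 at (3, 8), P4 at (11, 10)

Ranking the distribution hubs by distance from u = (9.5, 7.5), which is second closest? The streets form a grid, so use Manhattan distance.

d(u,P1) = |9.5−8| + |7.5−12| = 1.5 + 4.5 = 6
d(u,P2) = |9.5−1.5| + |7.5−3.5| = 8 + 4 = 12
d(u,P3) = |9.5−3| + |7.5−8| = 6.5 + 0.5 = 7
d(u,P4) = |9.5−11| + |7.5−10| = 1.5 + 2.5 = 4
Sorted ascending: P4, P1, P3, … — the second-nearest is P1.

P1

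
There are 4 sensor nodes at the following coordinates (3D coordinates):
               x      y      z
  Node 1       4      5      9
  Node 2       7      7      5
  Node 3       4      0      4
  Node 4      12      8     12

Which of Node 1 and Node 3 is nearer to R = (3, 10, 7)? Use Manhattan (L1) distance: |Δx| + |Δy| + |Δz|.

Node 1

d(R, Node 1) = |3−4| + |10−5| + |7−9| = 1 + 5 + 2 = 8
d(R, Node 3) = |3−4| + |10−0| + |7−4| = 1 + 10 + 3 = 14
8 < 14, so Node 1 is closer.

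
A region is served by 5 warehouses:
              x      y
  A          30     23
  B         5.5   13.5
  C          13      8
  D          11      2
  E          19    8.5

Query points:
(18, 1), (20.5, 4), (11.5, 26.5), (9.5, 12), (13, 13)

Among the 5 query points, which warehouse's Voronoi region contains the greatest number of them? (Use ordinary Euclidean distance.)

(18, 1) — d² to each: A:628, B:312.5, C:74, D:50, E:57.25 → nearest is D
(20.5, 4) — d² to each: A:451.25, B:315.25, C:72.25, D:94.25, E:22.5 → nearest is E
(11.5, 26.5) — d² to each: A:354.5, B:205, C:344.5, D:600.5, E:380.25 → nearest is B
(9.5, 12) — d² to each: A:541.25, B:18.25, C:28.25, D:102.25, E:102.5 → nearest is B
(13, 13) — d² to each: A:389, B:56.5, C:25, D:125, E:56.25 → nearest is C
Tally — B:2, C:1, D:1, E:1. B captures the most (2).

B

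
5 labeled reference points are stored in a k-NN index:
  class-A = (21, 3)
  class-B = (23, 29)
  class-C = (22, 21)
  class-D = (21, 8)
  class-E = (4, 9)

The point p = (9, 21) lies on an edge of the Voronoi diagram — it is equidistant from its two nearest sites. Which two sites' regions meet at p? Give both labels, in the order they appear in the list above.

class-C and class-E

Squared distances from p to each site:
d²(p, class-A) = 144 + 324 = 468
d²(p, class-B) = 196 + 64 = 260
d²(p, class-C) = 169 + 0 = 169
d²(p, class-D) = 144 + 169 = 313
d²(p, class-E) = 25 + 144 = 169
p is equidistant from class-C and class-E (both at squared distance 169), and every other site is strictly farther — so p lies on the class-C–class-E Voronoi edge.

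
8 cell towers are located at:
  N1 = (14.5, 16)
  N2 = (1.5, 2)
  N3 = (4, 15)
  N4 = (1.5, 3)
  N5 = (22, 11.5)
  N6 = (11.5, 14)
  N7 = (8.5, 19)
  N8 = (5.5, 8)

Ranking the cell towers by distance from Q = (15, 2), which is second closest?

Compare squared distances (the ordering matches that of the actual distances):
|QN1|² = (15−14.5)² + (2−16)² = 0.25 + 196 = 196.25
|QN2|² = (15−1.5)² + (2−2)² = 182.25 + 0 = 182.25
|QN3|² = (15−4)² + (2−15)² = 121 + 169 = 290
|QN4|² = (15−1.5)² + (2−3)² = 182.25 + 1 = 183.25
|QN5|² = (15−22)² + (2−11.5)² = 49 + 90.25 = 139.25
|QN6|² = (15−11.5)² + (2−14)² = 12.25 + 144 = 156.25
|QN7|² = (15−8.5)² + (2−19)² = 42.25 + 289 = 331.25
|QN8|² = (15−5.5)² + (2−8)² = 90.25 + 36 = 126.25
Sorted ascending: N8, N5, N6, … — the second-nearest is N5.

N5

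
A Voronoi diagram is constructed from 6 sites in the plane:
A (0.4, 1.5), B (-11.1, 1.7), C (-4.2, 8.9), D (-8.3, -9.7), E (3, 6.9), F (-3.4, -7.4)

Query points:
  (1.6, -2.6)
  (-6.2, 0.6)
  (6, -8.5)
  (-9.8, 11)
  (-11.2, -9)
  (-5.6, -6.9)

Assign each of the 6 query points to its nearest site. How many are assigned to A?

(1.6, -2.6) — d² to each: A:18.25, B:179.78, C:165.89, D:148.42, E:92.21, F:48.04 → nearest is A
(-6.2, 0.6) — d² to each: A:44.37, B:25.22, C:72.89, D:110.5, E:124.33, F:71.84 → nearest is B
(6, -8.5) — d² to each: A:131.36, B:396.45, C:406.8, D:205.93, E:246.16, F:89.57 → nearest is F
(-9.8, 11) — d² to each: A:194.29, B:88.18, C:35.77, D:430.74, E:180.65, F:379.52 → nearest is C
(-11.2, -9) — d² to each: A:244.81, B:114.5, C:369.41, D:8.9, E:454.45, F:63.4 → nearest is D
(-5.6, -6.9) — d² to each: A:106.56, B:104.21, C:251.6, D:15.13, E:264.4, F:5.09 → nearest is F
1 of the 6 points has A as nearest.

1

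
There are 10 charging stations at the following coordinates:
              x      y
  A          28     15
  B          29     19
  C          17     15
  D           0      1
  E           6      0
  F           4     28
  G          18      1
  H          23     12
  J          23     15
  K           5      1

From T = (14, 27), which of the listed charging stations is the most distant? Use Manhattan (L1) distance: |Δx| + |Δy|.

D

d(T,A) = 14 + 12 = 26
d(T,B) = 15 + 8 = 23
d(T,C) = 3 + 12 = 15
d(T,D) = 14 + 26 = 40
d(T,E) = 8 + 27 = 35
d(T,F) = 10 + 1 = 11
d(T,G) = 4 + 26 = 30
d(T,H) = 9 + 15 = 24
d(T,J) = 9 + 12 = 21
d(T,K) = 9 + 26 = 35
The largest is to D.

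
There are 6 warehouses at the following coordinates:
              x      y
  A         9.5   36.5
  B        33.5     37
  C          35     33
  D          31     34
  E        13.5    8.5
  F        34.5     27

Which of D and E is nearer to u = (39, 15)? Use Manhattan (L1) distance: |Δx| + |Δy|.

D

d(u,D) = |39−31| + |15−34| = 8 + 19 = 27
d(u,E) = |39−13.5| + |15−8.5| = 25.5 + 6.5 = 32
27 < 32, so D is closer.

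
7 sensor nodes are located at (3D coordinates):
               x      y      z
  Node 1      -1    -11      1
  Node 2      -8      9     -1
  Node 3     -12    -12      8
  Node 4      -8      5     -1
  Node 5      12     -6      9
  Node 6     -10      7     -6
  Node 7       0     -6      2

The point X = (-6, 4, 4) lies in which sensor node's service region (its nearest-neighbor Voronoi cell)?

Node 4

Squared Euclidean distances:
d²(X, Node 1) = 25 + 225 + 9 = 259
d²(X, Node 2) = 4 + 25 + 25 = 54
d²(X, Node 3) = 36 + 256 + 16 = 308
d²(X, Node 4) = 4 + 1 + 25 = 30
d²(X, Node 5) = 324 + 100 + 25 = 449
d²(X, Node 6) = 16 + 9 + 100 = 125
d²(X, Node 7) = 36 + 100 + 4 = 140
The smallest is to Node 4, so X lies in the Voronoi region of Node 4.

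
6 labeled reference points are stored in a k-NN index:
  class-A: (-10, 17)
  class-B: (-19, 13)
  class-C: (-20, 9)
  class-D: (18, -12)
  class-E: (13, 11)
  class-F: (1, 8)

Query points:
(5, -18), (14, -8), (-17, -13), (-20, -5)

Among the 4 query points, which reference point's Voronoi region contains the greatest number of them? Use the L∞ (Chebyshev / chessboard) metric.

(5, -18) — d to each: class-A:35, class-B:31, class-C:27, class-D:13, class-E:29, class-F:26 → nearest is class-D
(14, -8) — d to each: class-A:25, class-B:33, class-C:34, class-D:4, class-E:19, class-F:16 → nearest is class-D
(-17, -13) — d to each: class-A:30, class-B:26, class-C:22, class-D:35, class-E:30, class-F:21 → nearest is class-F
(-20, -5) — d to each: class-A:22, class-B:18, class-C:14, class-D:38, class-E:33, class-F:21 → nearest is class-C
Tally — class-C:1, class-D:2, class-F:1. class-D captures the most (2).

class-D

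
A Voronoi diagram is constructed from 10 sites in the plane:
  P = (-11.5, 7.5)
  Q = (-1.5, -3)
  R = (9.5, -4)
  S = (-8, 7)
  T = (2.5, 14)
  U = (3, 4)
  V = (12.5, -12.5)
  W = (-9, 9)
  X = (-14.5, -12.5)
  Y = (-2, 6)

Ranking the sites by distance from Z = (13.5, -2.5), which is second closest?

Since √ is increasing, it suffices to compare squared distances:
|ZP|² = (13.5−(-11.5))² + (-2.5−7.5)² = 625 + 100 = 725
|ZQ|² = (13.5−(-1.5))² + (-2.5−(-3))² = 225 + 0.25 = 225.25
|ZR|² = (13.5−9.5)² + (-2.5−(-4))² = 16 + 2.25 = 18.25
|ZS|² = (13.5−(-8))² + (-2.5−7)² = 462.25 + 90.25 = 552.5
|ZT|² = (13.5−2.5)² + (-2.5−14)² = 121 + 272.25 = 393.25
|ZU|² = (13.5−3)² + (-2.5−4)² = 110.25 + 42.25 = 152.5
|ZV|² = (13.5−12.5)² + (-2.5−(-12.5))² = 1 + 100 = 101
|ZW|² = (13.5−(-9))² + (-2.5−9)² = 506.25 + 132.25 = 638.5
|ZX|² = (13.5−(-14.5))² + (-2.5−(-12.5))² = 784 + 100 = 884
|ZY|² = (13.5−(-2))² + (-2.5−6)² = 240.25 + 72.25 = 312.5
Sorted ascending: R, V, U, … — the second-nearest is V.

V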